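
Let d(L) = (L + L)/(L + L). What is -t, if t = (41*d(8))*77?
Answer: -3157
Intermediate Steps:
d(L) = 1 (d(L) = (2*L)/((2*L)) = (2*L)*(1/(2*L)) = 1)
t = 3157 (t = (41*1)*77 = 41*77 = 3157)
-t = -1*3157 = -3157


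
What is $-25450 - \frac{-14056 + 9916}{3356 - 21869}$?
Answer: $- \frac{52351110}{2057} \approx -25450.0$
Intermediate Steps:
$-25450 - \frac{-14056 + 9916}{3356 - 21869} = -25450 - - \frac{4140}{-18513} = -25450 - \left(-4140\right) \left(- \frac{1}{18513}\right) = -25450 - \frac{460}{2057} = - \frac{52351110}{2057}$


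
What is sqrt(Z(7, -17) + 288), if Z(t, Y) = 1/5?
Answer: sqrt(7205)/5 ≈ 16.976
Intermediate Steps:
Z(t, Y) = 1/5
sqrt(Z(7, -17) + 288) = sqrt(1/5 + 288) = sqrt(1441/5) = sqrt(7205)/5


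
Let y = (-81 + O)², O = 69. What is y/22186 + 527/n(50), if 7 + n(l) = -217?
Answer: -5829883/2484832 ≈ -2.3462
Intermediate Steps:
n(l) = -224 (n(l) = -7 - 217 = -224)
y = 144 (y = (-81 + 69)² = (-12)² = 144)
y/22186 + 527/n(50) = 144/22186 + 527/(-224) = 144*(1/22186) + 527*(-1/224) = 72/11093 - 527/224 = -5829883/2484832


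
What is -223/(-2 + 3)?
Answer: -223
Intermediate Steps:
-223/(-2 + 3) = -223/1 = -223*1 = -223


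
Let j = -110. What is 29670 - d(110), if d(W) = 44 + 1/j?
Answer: 3258861/110 ≈ 29626.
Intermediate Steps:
d(W) = 4839/110 (d(W) = 44 + 1/(-110) = 44 - 1/110 = 4839/110)
29670 - d(110) = 29670 - 1*4839/110 = 29670 - 4839/110 = 3258861/110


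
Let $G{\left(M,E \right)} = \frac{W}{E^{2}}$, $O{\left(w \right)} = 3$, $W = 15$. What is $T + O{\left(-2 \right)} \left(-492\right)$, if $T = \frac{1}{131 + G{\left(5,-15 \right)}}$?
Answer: $- \frac{2901801}{1966} \approx -1476.0$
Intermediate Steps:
$G{\left(M,E \right)} = \frac{15}{E^{2}}$
$T = \frac{15}{1966}$ ($T = \frac{1}{131 + \frac{15}{225}} = \frac{1}{131 + 15 \cdot \frac{1}{225}} = \frac{1}{131 + \frac{1}{15}} = \frac{1}{\frac{1966}{15}} = \frac{15}{1966} \approx 0.0076297$)
$T + O{\left(-2 \right)} \left(-492\right) = \frac{15}{1966} + 3 \left(-492\right) = \frac{15}{1966} - 1476 = - \frac{2901801}{1966}$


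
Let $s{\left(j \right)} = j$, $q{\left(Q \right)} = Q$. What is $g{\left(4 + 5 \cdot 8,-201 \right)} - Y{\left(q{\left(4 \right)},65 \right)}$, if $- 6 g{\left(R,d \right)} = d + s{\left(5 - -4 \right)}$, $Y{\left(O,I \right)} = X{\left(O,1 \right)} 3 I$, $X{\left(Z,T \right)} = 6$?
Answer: $-1138$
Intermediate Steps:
$Y{\left(O,I \right)} = 18 I$ ($Y{\left(O,I \right)} = 6 \cdot 3 I = 18 I$)
$g{\left(R,d \right)} = - \frac{3}{2} - \frac{d}{6}$ ($g{\left(R,d \right)} = - \frac{d + \left(5 - -4\right)}{6} = - \frac{d + \left(5 + 4\right)}{6} = - \frac{d + 9}{6} = - \frac{9 + d}{6} = - \frac{3}{2} - \frac{d}{6}$)
$g{\left(4 + 5 \cdot 8,-201 \right)} - Y{\left(q{\left(4 \right)},65 \right)} = \left(- \frac{3}{2} - - \frac{67}{2}\right) - 18 \cdot 65 = \left(- \frac{3}{2} + \frac{67}{2}\right) - 1170 = 32 - 1170 = -1138$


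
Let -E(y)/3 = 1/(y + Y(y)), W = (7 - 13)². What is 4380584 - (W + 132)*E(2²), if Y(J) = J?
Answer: 4380647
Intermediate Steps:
W = 36 (W = (-6)² = 36)
E(y) = -3/(2*y) (E(y) = -3/(y + y) = -3*1/(2*y) = -3/(2*y))
4380584 - (W + 132)*E(2²) = 4380584 - (36 + 132)*(-3/(2*(2²))) = 4380584 - 168*(-3/2/4) = 4380584 - 168*(-3/2*¼) = 4380584 - 168*(-3)/8 = 4380584 - 1*(-63) = 4380584 + 63 = 4380647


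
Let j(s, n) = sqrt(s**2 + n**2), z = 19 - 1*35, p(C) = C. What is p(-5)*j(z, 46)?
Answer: -10*sqrt(593) ≈ -243.52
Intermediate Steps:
z = -16 (z = 19 - 35 = -16)
j(s, n) = sqrt(n**2 + s**2)
p(-5)*j(z, 46) = -5*sqrt(46**2 + (-16)**2) = -5*sqrt(2116 + 256) = -10*sqrt(593)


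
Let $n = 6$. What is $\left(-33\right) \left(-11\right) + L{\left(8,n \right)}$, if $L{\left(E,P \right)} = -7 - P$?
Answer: $350$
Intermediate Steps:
$\left(-33\right) \left(-11\right) + L{\left(8,n \right)} = \left(-33\right) \left(-11\right) - 13 = 363 - 13 = 350$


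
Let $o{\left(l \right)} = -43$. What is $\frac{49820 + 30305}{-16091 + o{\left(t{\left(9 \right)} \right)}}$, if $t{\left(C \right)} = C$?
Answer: $- \frac{80125}{16134} \approx -4.9662$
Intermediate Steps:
$\frac{49820 + 30305}{-16091 + o{\left(t{\left(9 \right)} \right)}} = \frac{49820 + 30305}{-16091 - 43} = \frac{80125}{-16134} = 80125 \left(- \frac{1}{16134}\right) = - \frac{80125}{16134}$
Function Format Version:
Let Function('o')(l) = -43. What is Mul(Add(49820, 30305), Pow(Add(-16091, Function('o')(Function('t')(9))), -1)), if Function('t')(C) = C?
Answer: Rational(-80125, 16134) ≈ -4.9662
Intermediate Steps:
Mul(Add(49820, 30305), Pow(Add(-16091, Function('o')(Function('t')(9))), -1)) = Mul(Add(49820, 30305), Pow(Add(-16091, -43), -1)) = Mul(80125, Pow(-16134, -1)) = Mul(80125, Rational(-1, 16134)) = Rational(-80125, 16134)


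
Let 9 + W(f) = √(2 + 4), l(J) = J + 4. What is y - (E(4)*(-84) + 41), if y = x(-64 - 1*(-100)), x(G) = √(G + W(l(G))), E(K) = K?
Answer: 295 + √(27 + √6) ≈ 300.43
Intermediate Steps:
l(J) = 4 + J
W(f) = -9 + √6 (W(f) = -9 + √(2 + 4) = -9 + √6)
x(G) = √(-9 + G + √6) (x(G) = √(G + (-9 + √6)) = √(-9 + G + √6))
y = √(27 + √6) (y = √(-9 + (-64 - 1*(-100)) + √6) = √(-9 + (-64 + 100) + √6) = √(-9 + 36 + √6) = √(27 + √6) ≈ 5.4267)
y - (E(4)*(-84) + 41) = √(27 + √6) - (4*(-84) + 41) = √(27 + √6) - (-336 + 41) = √(27 + √6) - 1*(-295) = √(27 + √6) + 295 = 295 + √(27 + √6)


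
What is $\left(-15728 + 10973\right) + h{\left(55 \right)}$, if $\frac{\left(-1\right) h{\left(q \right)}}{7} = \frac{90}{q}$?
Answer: $- \frac{52431}{11} \approx -4766.5$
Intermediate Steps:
$h{\left(q \right)} = - \frac{630}{q}$ ($h{\left(q \right)} = - 7 \frac{90}{q} = - \frac{630}{q}$)
$\left(-15728 + 10973\right) + h{\left(55 \right)} = \left(-15728 + 10973\right) - \frac{630}{55} = -4755 - \frac{126}{11} = - \frac{52431}{11}$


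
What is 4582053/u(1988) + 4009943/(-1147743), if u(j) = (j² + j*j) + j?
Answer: -3777813835127/1296338990724 ≈ -2.9142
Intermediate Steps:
u(j) = j + 2*j² (u(j) = (j² + j²) + j = 2*j² + j = j + 2*j²)
4582053/u(1988) + 4009943/(-1147743) = 4582053/((1988*(1 + 2*1988))) + 4009943/(-1147743) = 4582053/((1988*(1 + 3976))) + 4009943*(-1/1147743) = 4582053/((1988*3977)) - 4009943/1147743 = 4582053/7906276 - 4009943/1147743 = 4582053*(1/7906276) - 4009943/1147743 = 654579/1129468 - 4009943/1147743 = -3777813835127/1296338990724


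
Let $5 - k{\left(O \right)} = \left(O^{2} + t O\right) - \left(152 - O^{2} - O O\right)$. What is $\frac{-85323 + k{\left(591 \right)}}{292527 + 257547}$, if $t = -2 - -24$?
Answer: $- \frac{1146011}{550074} \approx -2.0834$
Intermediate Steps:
$t = 22$ ($t = -2 + 24 = 22$)
$k{\left(O \right)} = 157 - 22 O - 3 O^{2}$ ($k{\left(O \right)} = 5 - \left(\left(O^{2} + 22 O\right) - \left(152 - O^{2} - O O\right)\right) = 5 - \left(\left(O^{2} + 22 O\right) + \left(\left(O^{2} + O^{2}\right) - 152\right)\right) = 5 - \left(\left(O^{2} + 22 O\right) + \left(2 O^{2} - 152\right)\right) = 5 - \left(\left(O^{2} + 22 O\right) + \left(-152 + 2 O^{2}\right)\right) = 5 - \left(-152 + 3 O^{2} + 22 O\right) = 157 - 22 O - 3 O^{2}$)
$\frac{-85323 + k{\left(591 \right)}}{292527 + 257547} = \frac{-85323 - \left(12845 + 1047843\right)}{292527 + 257547} = \frac{-85323 - 1060688}{550074} = \left(-85323 - 1060688\right) \frac{1}{550074} = \left(-1146011\right) \frac{1}{550074} = - \frac{1146011}{550074}$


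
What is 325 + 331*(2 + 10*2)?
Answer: 7607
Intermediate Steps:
325 + 331*(2 + 10*2) = 325 + 331*(2 + 20) = 325 + 331*22 = 325 + 7282 = 7607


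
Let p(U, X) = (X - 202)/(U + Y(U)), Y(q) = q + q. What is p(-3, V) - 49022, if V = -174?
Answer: -440822/9 ≈ -48980.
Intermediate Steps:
Y(q) = 2*q
p(U, X) = (-202 + X)/(3*U) (p(U, X) = (X - 202)/(U + 2*U) = (-202 + X)/((3*U)) = (-202 + X)*(1/(3*U)) = (-202 + X)/(3*U))
p(-3, V) - 49022 = (⅓)*(-202 - 174)/(-3) - 49022 = (⅓)*(-⅓)*(-376) - 49022 = 376/9 - 49022 = -440822/9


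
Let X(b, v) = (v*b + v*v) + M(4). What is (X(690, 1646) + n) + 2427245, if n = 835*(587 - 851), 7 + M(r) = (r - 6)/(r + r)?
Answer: 24207415/4 ≈ 6.0519e+6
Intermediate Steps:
M(r) = -7 + (-6 + r)/(2*r) (M(r) = -7 + (r - 6)/(r + r) = -7 + (-6 + r)/((2*r)) = -7 + (-6 + r)*(1/(2*r)) = -7 + (-6 + r)/(2*r))
n = -220440 (n = 835*(-264) = -220440)
X(b, v) = -29/4 + v² + b*v (X(b, v) = (v*b + v*v) + (-13/2 - 3/4) = (b*v + v²) + (-13/2 - 3*¼) = (v² + b*v) + (-13/2 - ¾) = (v² + b*v) - 29/4 = -29/4 + v² + b*v)
(X(690, 1646) + n) + 2427245 = ((-29/4 + 1646² + 690*1646) - 220440) + 2427245 = ((-29/4 + 2709316 + 1135740) - 220440) + 2427245 = (15380195/4 - 220440) + 2427245 = 14498435/4 + 2427245 = 24207415/4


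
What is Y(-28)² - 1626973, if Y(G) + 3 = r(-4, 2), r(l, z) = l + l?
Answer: -1626852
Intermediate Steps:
r(l, z) = 2*l
Y(G) = -11 (Y(G) = -3 + 2*(-4) = -3 - 8 = -11)
Y(-28)² - 1626973 = (-11)² - 1626973 = 121 - 1626973 = -1626852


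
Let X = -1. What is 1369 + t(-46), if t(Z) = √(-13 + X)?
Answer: 1369 + I*√14 ≈ 1369.0 + 3.7417*I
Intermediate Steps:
t(Z) = I*√14 (t(Z) = √(-13 - 1) = √(-14) = I*√14)
1369 + t(-46) = 1369 + I*√14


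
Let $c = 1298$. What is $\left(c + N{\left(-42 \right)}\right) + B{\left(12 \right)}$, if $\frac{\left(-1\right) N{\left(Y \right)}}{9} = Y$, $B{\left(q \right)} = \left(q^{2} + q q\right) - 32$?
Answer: $1932$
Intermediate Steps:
$B{\left(q \right)} = -32 + 2 q^{2}$ ($B{\left(q \right)} = \left(q^{2} + q^{2}\right) - 32 = 2 q^{2} - 32 = -32 + 2 q^{2}$)
$N{\left(Y \right)} = - 9 Y$
$\left(c + N{\left(-42 \right)}\right) + B{\left(12 \right)} = \left(1298 - -378\right) - \left(32 - 2 \cdot 12^{2}\right) = \left(1298 + 378\right) + \left(-32 + 2 \cdot 144\right) = 1676 + \left(-32 + 288\right) = 1676 + 256 = 1932$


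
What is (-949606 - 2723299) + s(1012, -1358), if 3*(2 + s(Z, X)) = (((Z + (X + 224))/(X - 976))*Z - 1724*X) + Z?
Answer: -10125433607/3501 ≈ -2.8922e+6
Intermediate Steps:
s(Z, X) = -2 - 1724*X/3 + Z/3 + Z*(224 + X + Z)/(3*(-976 + X)) (s(Z, X) = -2 + ((((Z + (X + 224))/(X - 976))*Z - 1724*X) + Z)/3 = -2 + ((((Z + (224 + X))/(-976 + X))*Z - 1724*X) + Z)/3 = -2 + ((((224 + X + Z)/(-976 + X))*Z - 1724*X) + Z)/3 = -2 + ((Z*(224 + X + Z)/(-976 + X) - 1724*X) + Z)/3 = -2 + ((-1724*X + Z*(224 + X + Z)/(-976 + X)) + Z)/3 = -2 + (Z - 1724*X + Z*(224 + X + Z)/(-976 + X))/3 = -2 + (-1724*X/3 + Z/3 + Z*(224 + X + Z)/(3*(-976 + X))) = -2 - 1724*X/3 + Z/3 + Z*(224 + X + Z)/(3*(-976 + X)))
(-949606 - 2723299) + s(1012, -1358) = (-949606 - 2723299) + (5856 + 1012² - 1724*(-1358)² - 752*1012 + 1682618*(-1358) + 2*(-1358)*1012)/(3*(-976 - 1358)) = -3672905 + (⅓)*(5856 + 1024144 - 1724*1844164 - 761024 - 2284995244 - 2748592)/(-2334) = -3672905 + (⅓)*(-1/2334)*(5856 + 1024144 - 3179338736 - 761024 - 2284995244 - 2748592) = -3672905 + (⅓)*(-1/2334)*(-5466813596) = -3672905 + 2733406798/3501 = -10125433607/3501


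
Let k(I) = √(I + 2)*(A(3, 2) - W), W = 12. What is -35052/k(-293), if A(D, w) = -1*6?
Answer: -5842*I*√291/873 ≈ -114.15*I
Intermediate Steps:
A(D, w) = -6
k(I) = -18*√(2 + I) (k(I) = √(I + 2)*(-6 - 1*12) = √(2 + I)*(-6 - 12) = √(2 + I)*(-18) = -18*√(2 + I))
-35052/k(-293) = -35052*(-1/(18*√(2 - 293))) = -35052*I*√291/5238 = -5842*I*√291/873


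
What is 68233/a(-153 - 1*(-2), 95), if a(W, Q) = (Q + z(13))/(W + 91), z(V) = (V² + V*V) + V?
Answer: -2046990/223 ≈ -9179.3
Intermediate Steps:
z(V) = V + 2*V² (z(V) = (V² + V²) + V = 2*V² + V = V + 2*V²)
a(W, Q) = (351 + Q)/(91 + W) (a(W, Q) = (Q + 13*(1 + 2*13))/(W + 91) = (Q + 13*(1 + 26))/(91 + W) = (Q + 13*27)/(91 + W) = (Q + 351)/(91 + W) = (351 + Q)/(91 + W))
68233/a(-153 - 1*(-2), 95) = 68233/(((351 + 95)/(91 + (-153 - 1*(-2))))) = 68233/((446/(91 + (-153 + 2)))) = 68233/((446/(91 - 151))) = 68233/((446/(-60))) = 68233/((-1/60*446)) = 68233/(-223/30) = 68233*(-30/223) = -2046990/223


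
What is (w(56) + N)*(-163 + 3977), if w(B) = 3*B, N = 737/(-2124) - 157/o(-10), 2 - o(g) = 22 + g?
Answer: 3713327563/5310 ≈ 6.9931e+5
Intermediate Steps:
o(g) = -20 - g (o(g) = 2 - (22 + g) = 2 + (-22 - g) = -20 - g)
N = 163049/10620 (N = 737/(-2124) - 157/(-20 - 1*(-10)) = 737*(-1/2124) - 157/(-20 + 10) = -737/2124 - 157/(-10) = -737/2124 - 157*(-⅒) = -737/2124 + 157/10 = 163049/10620 ≈ 15.353)
(w(56) + N)*(-163 + 3977) = (3*56 + 163049/10620)*(-163 + 3977) = (168 + 163049/10620)*3814 = (1947209/10620)*3814 = 3713327563/5310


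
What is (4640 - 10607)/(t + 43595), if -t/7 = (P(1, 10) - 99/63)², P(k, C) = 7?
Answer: -41769/303721 ≈ -0.13752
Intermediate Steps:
t = -1444/7 (t = -7*(7 - 99/63)² = -7*(7 - 99*1/63)² = -7*(7 - 11/7)² = -7*(38/7)² = -7*1444/49 = -1444/7 ≈ -206.29)
(4640 - 10607)/(t + 43595) = (4640 - 10607)/(-1444/7 + 43595) = -5967/303721/7 = -5967*7/303721 = -41769/303721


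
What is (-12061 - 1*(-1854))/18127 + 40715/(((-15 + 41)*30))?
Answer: 146015869/2827812 ≈ 51.636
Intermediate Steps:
(-12061 - 1*(-1854))/18127 + 40715/(((-15 + 41)*30)) = (-12061 + 1854)*(1/18127) + 40715/((26*30)) = -10207*1/18127 + 40715/780 = -10207/18127 + 40715*(1/780) = -10207/18127 + 8143/156 = 146015869/2827812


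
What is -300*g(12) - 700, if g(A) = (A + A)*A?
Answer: -87100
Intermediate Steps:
g(A) = 2*A**2 (g(A) = (2*A)*A = 2*A**2)
-300*g(12) - 700 = -600*12**2 - 700 = -600*144 - 700 = -300*288 - 700 = -86400 - 700 = -87100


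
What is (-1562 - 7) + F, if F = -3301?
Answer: -4870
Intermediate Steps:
(-1562 - 7) + F = (-1562 - 7) - 3301 = -1569 - 3301 = -4870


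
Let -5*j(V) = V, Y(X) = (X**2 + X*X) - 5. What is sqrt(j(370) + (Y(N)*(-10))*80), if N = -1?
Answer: sqrt(2326) ≈ 48.229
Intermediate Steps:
Y(X) = -5 + 2*X**2 (Y(X) = (X**2 + X**2) - 5 = 2*X**2 - 5 = -5 + 2*X**2)
j(V) = -V/5
sqrt(j(370) + (Y(N)*(-10))*80) = sqrt(-1/5*370 + ((-5 + 2*(-1)**2)*(-10))*80) = sqrt(-74 + ((-5 + 2*1)*(-10))*80) = sqrt(-74 + ((-5 + 2)*(-10))*80) = sqrt(-74 - 3*(-10)*80) = sqrt(-74 + 30*80) = sqrt(-74 + 2400) = sqrt(2326)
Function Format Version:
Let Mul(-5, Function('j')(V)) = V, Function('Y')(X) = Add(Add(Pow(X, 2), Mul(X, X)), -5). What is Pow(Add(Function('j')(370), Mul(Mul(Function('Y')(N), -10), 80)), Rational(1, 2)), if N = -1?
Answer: Pow(2326, Rational(1, 2)) ≈ 48.229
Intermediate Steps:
Function('Y')(X) = Add(-5, Mul(2, Pow(X, 2))) (Function('Y')(X) = Add(Add(Pow(X, 2), Pow(X, 2)), -5) = Add(Mul(2, Pow(X, 2)), -5) = Add(-5, Mul(2, Pow(X, 2))))
Function('j')(V) = Mul(Rational(-1, 5), V)
Pow(Add(Function('j')(370), Mul(Mul(Function('Y')(N), -10), 80)), Rational(1, 2)) = Pow(Add(Mul(Rational(-1, 5), 370), Mul(Mul(Add(-5, Mul(2, Pow(-1, 2))), -10), 80)), Rational(1, 2)) = Pow(Add(-74, Mul(Mul(Add(-5, Mul(2, 1)), -10), 80)), Rational(1, 2)) = Pow(Add(-74, Mul(Mul(Add(-5, 2), -10), 80)), Rational(1, 2)) = Pow(Add(-74, Mul(Mul(-3, -10), 80)), Rational(1, 2)) = Pow(Add(-74, Mul(30, 80)), Rational(1, 2)) = Pow(Add(-74, 2400), Rational(1, 2)) = Pow(2326, Rational(1, 2))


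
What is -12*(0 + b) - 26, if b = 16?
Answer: -218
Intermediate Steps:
-12*(0 + b) - 26 = -12*(0 + 16) - 26 = -12*16 - 26 = -192 - 26 = -218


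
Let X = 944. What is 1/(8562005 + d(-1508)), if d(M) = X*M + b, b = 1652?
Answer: 1/7140105 ≈ 1.4005e-7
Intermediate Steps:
d(M) = 1652 + 944*M (d(M) = 944*M + 1652 = 1652 + 944*M)
1/(8562005 + d(-1508)) = 1/(8562005 + (1652 + 944*(-1508))) = 1/(8562005 + (1652 - 1423552)) = 1/(8562005 - 1421900) = 1/7140105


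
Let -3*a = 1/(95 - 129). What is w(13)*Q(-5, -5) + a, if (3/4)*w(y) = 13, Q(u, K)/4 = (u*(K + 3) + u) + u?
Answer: 1/102 ≈ 0.0098039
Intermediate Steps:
Q(u, K) = 8*u + 4*u*(3 + K) (Q(u, K) = 4*((u*(K + 3) + u) + u) = 4*((u*(3 + K) + u) + u) = 4*((u + u*(3 + K)) + u) = 4*(2*u + u*(3 + K)) = 8*u + 4*u*(3 + K))
w(y) = 52/3 (w(y) = (4/3)*13 = 52/3)
a = 1/102 (a = -1/(3*(95 - 129)) = -1/3/(-34) = -1/3*(-1/34) = 1/102 ≈ 0.0098039)
w(13)*Q(-5, -5) + a = 52*(4*(-5)*(5 - 5))/3 + 1/102 = 52*(4*(-5)*0)/3 + 1/102 = (52/3)*0 + 1/102 = 0 + 1/102 = 1/102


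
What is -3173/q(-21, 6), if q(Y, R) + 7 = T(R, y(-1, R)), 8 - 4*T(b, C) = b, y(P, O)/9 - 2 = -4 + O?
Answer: 6346/13 ≈ 488.15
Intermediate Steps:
y(P, O) = -18 + 9*O (y(P, O) = 18 + 9*(-4 + O) = 18 + (-36 + 9*O) = -18 + 9*O)
T(b, C) = 2 - b/4
q(Y, R) = -5 - R/4 (q(Y, R) = -7 + (2 - R/4) = -5 - R/4)
-3173/q(-21, 6) = -3173/(-5 - ¼*6) = -3173/(-5 - 3/2) = -3173/(-13/2) = -3173*(-2/13) = 6346/13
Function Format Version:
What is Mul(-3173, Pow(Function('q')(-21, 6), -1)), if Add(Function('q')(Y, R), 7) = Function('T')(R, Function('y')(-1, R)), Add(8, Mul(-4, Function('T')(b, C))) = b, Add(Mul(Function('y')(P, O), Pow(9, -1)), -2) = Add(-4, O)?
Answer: Rational(6346, 13) ≈ 488.15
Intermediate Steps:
Function('y')(P, O) = Add(-18, Mul(9, O)) (Function('y')(P, O) = Add(18, Mul(9, Add(-4, O))) = Add(18, Add(-36, Mul(9, O))) = Add(-18, Mul(9, O)))
Function('T')(b, C) = Add(2, Mul(Rational(-1, 4), b))
Function('q')(Y, R) = Add(-5, Mul(Rational(-1, 4), R)) (Function('q')(Y, R) = Add(-7, Add(2, Mul(Rational(-1, 4), R))) = Add(-5, Mul(Rational(-1, 4), R)))
Mul(-3173, Pow(Function('q')(-21, 6), -1)) = Mul(-3173, Pow(Add(-5, Mul(Rational(-1, 4), 6)), -1)) = Mul(-3173, Pow(Add(-5, Rational(-3, 2)), -1)) = Mul(-3173, Pow(Rational(-13, 2), -1)) = Mul(-3173, Rational(-2, 13)) = Rational(6346, 13)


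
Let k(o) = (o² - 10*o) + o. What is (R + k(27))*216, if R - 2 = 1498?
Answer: 428976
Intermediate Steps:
k(o) = o² - 9*o
R = 1500 (R = 2 + 1498 = 1500)
(R + k(27))*216 = (1500 + 27*(-9 + 27))*216 = (1500 + 27*18)*216 = (1500 + 486)*216 = 1986*216 = 428976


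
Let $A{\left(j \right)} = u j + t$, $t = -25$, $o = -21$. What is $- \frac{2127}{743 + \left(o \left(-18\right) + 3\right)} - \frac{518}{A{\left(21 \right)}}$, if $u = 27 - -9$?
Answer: $- \frac{2137069}{821644} \approx -2.601$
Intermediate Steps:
$u = 36$ ($u = 27 + 9 = 36$)
$A{\left(j \right)} = -25 + 36 j$ ($A{\left(j \right)} = 36 j - 25 = -25 + 36 j$)
$- \frac{2127}{743 + \left(o \left(-18\right) + 3\right)} - \frac{518}{A{\left(21 \right)}} = - \frac{2127}{743 + \left(\left(-21\right) \left(-18\right) + 3\right)} - \frac{518}{-25 + 36 \cdot 21} = - \frac{2127}{743 + \left(378 + 3\right)} - \frac{518}{-25 + 756} = - \frac{2127}{743 + 381} - \frac{518}{731} = - \frac{2127}{1124} - \frac{518}{731} = - \frac{2137069}{821644}$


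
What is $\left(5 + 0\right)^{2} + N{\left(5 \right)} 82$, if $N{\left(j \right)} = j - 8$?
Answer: $-221$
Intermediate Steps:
$N{\left(j \right)} = -8 + j$
$\left(5 + 0\right)^{2} + N{\left(5 \right)} 82 = \left(5 + 0\right)^{2} + \left(-8 + 5\right) 82 = 5^{2} - 246 = 25 - 246 = -221$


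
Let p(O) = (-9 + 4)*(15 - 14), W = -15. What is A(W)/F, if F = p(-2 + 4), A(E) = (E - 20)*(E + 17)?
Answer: 14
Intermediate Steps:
A(E) = (-20 + E)*(17 + E)
p(O) = -5 (p(O) = -5*1 = -5)
F = -5
A(W)/F = (-340 + (-15)**2 - 3*(-15))/(-5) = (-340 + 225 + 45)*(-1/5) = -70*(-1/5) = 14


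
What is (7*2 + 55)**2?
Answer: 4761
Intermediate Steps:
(7*2 + 55)**2 = (14 + 55)**2 = 69**2 = 4761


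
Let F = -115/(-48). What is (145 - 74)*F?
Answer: 8165/48 ≈ 170.10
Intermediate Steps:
F = 115/48 (F = -115*(-1/48) = 115/48 ≈ 2.3958)
(145 - 74)*F = (145 - 74)*(115/48) = 71*(115/48) = 8165/48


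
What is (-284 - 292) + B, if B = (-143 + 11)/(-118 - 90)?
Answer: -29919/52 ≈ -575.37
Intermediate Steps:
B = 33/52 (B = -132/(-208) = -132*(-1/208) = 33/52 ≈ 0.63461)
(-284 - 292) + B = (-284 - 292) + 33/52 = -576 + 33/52 = -29919/52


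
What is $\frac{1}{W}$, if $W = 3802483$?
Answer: $\frac{1}{3802483} \approx 2.6299 \cdot 10^{-7}$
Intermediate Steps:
$\frac{1}{W} = \frac{1}{3802483}$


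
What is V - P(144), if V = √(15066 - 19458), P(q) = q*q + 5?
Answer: -20741 + 6*I*√122 ≈ -20741.0 + 66.272*I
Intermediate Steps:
P(q) = 5 + q² (P(q) = q² + 5 = 5 + q²)
V = 6*I*√122 (V = √(-4392) = 6*I*√122 ≈ 66.272*I)
V - P(144) = 6*I*√122 - (5 + 144²) = 6*I*√122 - (5 + 20736) = 6*I*√122 - 1*20741 = 6*I*√122 - 20741 = -20741 + 6*I*√122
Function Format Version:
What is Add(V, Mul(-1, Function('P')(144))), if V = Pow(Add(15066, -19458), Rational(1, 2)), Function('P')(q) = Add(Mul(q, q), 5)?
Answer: Add(-20741, Mul(6, I, Pow(122, Rational(1, 2)))) ≈ Add(-20741., Mul(66.272, I))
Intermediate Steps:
Function('P')(q) = Add(5, Pow(q, 2)) (Function('P')(q) = Add(Pow(q, 2), 5) = Add(5, Pow(q, 2)))
V = Mul(6, I, Pow(122, Rational(1, 2))) (V = Pow(-4392, Rational(1, 2)) = Mul(6, I, Pow(122, Rational(1, 2))) ≈ Mul(66.272, I))
Add(V, Mul(-1, Function('P')(144))) = Add(Mul(6, I, Pow(122, Rational(1, 2))), Mul(-1, Add(5, Pow(144, 2)))) = Add(Mul(6, I, Pow(122, Rational(1, 2))), Mul(-1, Add(5, 20736))) = Add(Mul(6, I, Pow(122, Rational(1, 2))), Mul(-1, 20741)) = Add(Mul(6, I, Pow(122, Rational(1, 2))), -20741) = Add(-20741, Mul(6, I, Pow(122, Rational(1, 2))))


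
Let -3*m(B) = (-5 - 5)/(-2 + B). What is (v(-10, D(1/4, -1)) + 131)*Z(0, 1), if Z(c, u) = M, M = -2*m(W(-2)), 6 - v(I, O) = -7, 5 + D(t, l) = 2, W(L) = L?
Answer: 240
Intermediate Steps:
D(t, l) = -3 (D(t, l) = -5 + 2 = -3)
v(I, O) = 13 (v(I, O) = 6 - 1*(-7) = 6 + 7 = 13)
m(B) = 10/(3*(-2 + B)) (m(B) = -(-5 - 5)/(3*(-2 + B)) = -(-10)/(3*(-2 + B)) = 10/(3*(-2 + B)))
M = 5/3 (M = -20/(3*(-2 - 2)) = -20/(3*(-4)) = -20*(-1)/(3*4) = -2*(-⅚) = 5/3 ≈ 1.6667)
Z(c, u) = 5/3
(v(-10, D(1/4, -1)) + 131)*Z(0, 1) = (13 + 131)*(5/3) = 144*(5/3) = 240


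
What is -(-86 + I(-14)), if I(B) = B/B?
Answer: 85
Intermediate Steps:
I(B) = 1
-(-86 + I(-14)) = -(-86 + 1) = -1*(-85) = 85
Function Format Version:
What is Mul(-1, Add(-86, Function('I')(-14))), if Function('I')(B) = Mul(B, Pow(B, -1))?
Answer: 85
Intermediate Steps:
Function('I')(B) = 1
Mul(-1, Add(-86, Function('I')(-14))) = Mul(-1, Add(-86, 1)) = Mul(-1, -85) = 85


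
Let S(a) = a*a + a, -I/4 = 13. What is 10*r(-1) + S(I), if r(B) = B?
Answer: 2642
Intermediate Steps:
I = -52 (I = -4*13 = -52)
S(a) = a + a² (S(a) = a² + a = a + a²)
10*r(-1) + S(I) = 10*(-1) - 52*(1 - 52) = -10 - 52*(-51) = -10 + 2652 = 2642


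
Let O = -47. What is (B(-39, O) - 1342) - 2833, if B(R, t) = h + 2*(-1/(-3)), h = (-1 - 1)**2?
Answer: -12511/3 ≈ -4170.3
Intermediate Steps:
h = 4 (h = (-2)**2 = 4)
B(R, t) = 14/3 (B(R, t) = 4 + 2*(-1/(-3)) = 4 + 2*(-1*(-1/3)) = 4 + 2*(1/3) = 4 + 2/3 = 14/3)
(B(-39, O) - 1342) - 2833 = (14/3 - 1342) - 2833 = -4012/3 - 2833 = -12511/3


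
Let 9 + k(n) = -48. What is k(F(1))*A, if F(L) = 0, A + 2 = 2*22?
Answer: -2394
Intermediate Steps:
A = 42 (A = -2 + 2*22 = -2 + 44 = 42)
k(n) = -57 (k(n) = -9 - 48 = -57)
k(F(1))*A = -57*42 = -2394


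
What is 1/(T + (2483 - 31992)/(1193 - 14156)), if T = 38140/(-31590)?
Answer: 13650039/14592683 ≈ 0.93540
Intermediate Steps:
T = -3814/3159 (T = 38140*(-1/31590) = -3814/3159 ≈ -1.2073)
1/(T + (2483 - 31992)/(1193 - 14156)) = 1/(-3814/3159 + (2483 - 31992)/(1193 - 14156)) = 1/(-3814/3159 - 29509/(-12963)) = 1/(-3814/3159 - 29509*(-1/12963)) = 1/(-3814/3159 + 29509/12963) = 1/(14592683/13650039) = 13650039/14592683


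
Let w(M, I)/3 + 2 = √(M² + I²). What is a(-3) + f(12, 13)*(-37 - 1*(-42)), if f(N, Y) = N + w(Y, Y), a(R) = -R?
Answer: 33 + 195*√2 ≈ 308.77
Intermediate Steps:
w(M, I) = -6 + 3*√(I² + M²) (w(M, I) = -6 + 3*√(M² + I²) = -6 + 3*√(I² + M²))
f(N, Y) = -6 + N + 3*√2*√(Y²) (f(N, Y) = N + (-6 + 3*√(Y² + Y²)) = N + (-6 + 3*√(2*Y²)) = N + (-6 + 3*(√2*√(Y²))) = N + (-6 + 3*√2*√(Y²)) = -6 + N + 3*√2*√(Y²))
a(-3) + f(12, 13)*(-37 - 1*(-42)) = -1*(-3) + (-6 + 12 + 3*√2*√(13²))*(-37 - 1*(-42)) = 3 + (-6 + 12 + 3*√2*√169)*(-37 + 42) = 3 + (-6 + 12 + 3*√2*13)*5 = 3 + (-6 + 12 + 39*√2)*5 = 3 + (6 + 39*√2)*5 = 3 + (30 + 195*√2) = 33 + 195*√2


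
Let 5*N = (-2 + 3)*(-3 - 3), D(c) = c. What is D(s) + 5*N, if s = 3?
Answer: -3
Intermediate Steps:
N = -6/5 (N = ((-2 + 3)*(-3 - 3))/5 = (1*(-6))/5 = (⅕)*(-6) = -6/5 ≈ -1.2000)
D(s) + 5*N = 3 + 5*(-6/5) = 3 - 6 = -3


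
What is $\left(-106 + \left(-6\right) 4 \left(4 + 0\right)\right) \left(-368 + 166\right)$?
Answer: $40804$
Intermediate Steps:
$\left(-106 + \left(-6\right) 4 \left(4 + 0\right)\right) \left(-368 + 166\right) = \left(-106 - 96\right) \left(-202\right) = \left(-202\right) \left(-202\right) = 40804$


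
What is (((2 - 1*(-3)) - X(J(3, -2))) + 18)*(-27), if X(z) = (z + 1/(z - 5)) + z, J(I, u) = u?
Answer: -5130/7 ≈ -732.86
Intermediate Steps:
X(z) = 1/(-5 + z) + 2*z (X(z) = (z + 1/(-5 + z)) + z = 1/(-5 + z) + 2*z)
(((2 - 1*(-3)) - X(J(3, -2))) + 18)*(-27) = (((2 - 1*(-3)) - (1 - 10*(-2) + 2*(-2)²)/(-5 - 2)) + 18)*(-27) = (((2 + 3) - (1 + 20 + 2*4)/(-7)) + 18)*(-27) = ((5 - (-1)*(1 + 20 + 8)/7) + 18)*(-27) = ((5 - (-1)*29/7) + 18)*(-27) = ((5 - 1*(-29/7)) + 18)*(-27) = ((5 + 29/7) + 18)*(-27) = (64/7 + 18)*(-27) = (190/7)*(-27) = -5130/7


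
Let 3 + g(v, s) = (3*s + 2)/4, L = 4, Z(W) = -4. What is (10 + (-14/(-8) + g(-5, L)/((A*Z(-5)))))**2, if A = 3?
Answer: 78961/576 ≈ 137.08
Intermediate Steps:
g(v, s) = -5/2 + 3*s/4 (g(v, s) = -3 + (3*s + 2)/4 = -3 + (2 + 3*s)*(1/4) = -3 + (1/2 + 3*s/4) = -5/2 + 3*s/4)
(10 + (-14/(-8) + g(-5, L)/((A*Z(-5)))))**2 = (10 + (-14/(-8) + (-5/2 + (3/4)*4)/((3*(-4)))))**2 = (10 + (-14*(-1/8) + (-5/2 + 3)/(-12)))**2 = (10 + (7/4 + (1/2)*(-1/12)))**2 = (10 + (7/4 - 1/24))**2 = (10 + 41/24)**2 = (281/24)**2 = 78961/576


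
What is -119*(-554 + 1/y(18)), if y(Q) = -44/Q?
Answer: 1451443/22 ≈ 65975.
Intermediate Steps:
-119*(-554 + 1/y(18)) = -119*(-554 + 1/(-44/18)) = -119*(-554 + 1/(-44*1/18)) = -119*(-554 + 1/(-22/9)) = -119*(-554 - 9/22) = -119*(-12197/22) = 1451443/22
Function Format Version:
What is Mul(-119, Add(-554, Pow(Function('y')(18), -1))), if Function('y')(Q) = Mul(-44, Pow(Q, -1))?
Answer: Rational(1451443, 22) ≈ 65975.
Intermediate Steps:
Mul(-119, Add(-554, Pow(Function('y')(18), -1))) = Mul(-119, Add(-554, Pow(Mul(-44, Pow(18, -1)), -1))) = Mul(-119, Add(-554, Pow(Mul(-44, Rational(1, 18)), -1))) = Mul(-119, Add(-554, Pow(Rational(-22, 9), -1))) = Mul(-119, Add(-554, Rational(-9, 22))) = Mul(-119, Rational(-12197, 22)) = Rational(1451443, 22)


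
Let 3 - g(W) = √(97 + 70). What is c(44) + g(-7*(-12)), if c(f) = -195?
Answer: -192 - √167 ≈ -204.92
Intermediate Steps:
g(W) = 3 - √167 (g(W) = 3 - √(97 + 70) = 3 - √167)
c(44) + g(-7*(-12)) = -195 + (3 - √167) = -192 - √167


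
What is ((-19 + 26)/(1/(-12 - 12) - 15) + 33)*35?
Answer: 411075/361 ≈ 1138.7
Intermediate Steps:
((-19 + 26)/(1/(-12 - 12) - 15) + 33)*35 = (7/(1/(-24) - 15) + 33)*35 = (7/(-1/24 - 15) + 33)*35 = (7/(-361/24) + 33)*35 = (7*(-24/361) + 33)*35 = (-168/361 + 33)*35 = (11745/361)*35 = 411075/361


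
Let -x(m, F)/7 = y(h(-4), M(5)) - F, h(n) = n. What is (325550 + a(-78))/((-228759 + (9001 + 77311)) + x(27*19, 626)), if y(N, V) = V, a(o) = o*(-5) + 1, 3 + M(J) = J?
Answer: -325941/138079 ≈ -2.3605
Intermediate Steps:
M(J) = -3 + J
a(o) = 1 - 5*o (a(o) = -5*o + 1 = 1 - 5*o)
x(m, F) = -14 + 7*F (x(m, F) = -7*((-3 + 5) - F) = -7*(2 - F) = -14 + 7*F)
(325550 + a(-78))/((-228759 + (9001 + 77311)) + x(27*19, 626)) = (325550 + (1 - 5*(-78)))/((-228759 + (9001 + 77311)) + (-14 + 7*626)) = (325550 + (1 + 390))/((-228759 + 86312) + (-14 + 4382)) = (325550 + 391)/(-142447 + 4368) = 325941/(-138079) = 325941*(-1/138079) = -325941/138079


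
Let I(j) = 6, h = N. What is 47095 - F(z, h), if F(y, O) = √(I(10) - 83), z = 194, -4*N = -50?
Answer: 47095 - I*√77 ≈ 47095.0 - 8.775*I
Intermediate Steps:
N = 25/2 (N = -¼*(-50) = 25/2 ≈ 12.500)
h = 25/2 ≈ 12.500
F(y, O) = I*√77 (F(y, O) = √(6 - 83) = √(-77) = I*√77)
47095 - F(z, h) = 47095 - I*√77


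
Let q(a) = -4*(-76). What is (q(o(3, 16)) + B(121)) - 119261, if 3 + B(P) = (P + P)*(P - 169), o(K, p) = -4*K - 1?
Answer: -130576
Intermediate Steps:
o(K, p) = -1 - 4*K
q(a) = 304
B(P) = -3 + 2*P*(-169 + P) (B(P) = -3 + (P + P)*(P - 169) = -3 + (2*P)*(-169 + P) = -3 + 2*P*(-169 + P))
(q(o(3, 16)) + B(121)) - 119261 = (304 + (-3 - 338*121 + 2*121²)) - 119261 = (304 + (-3 - 40898 + 2*14641)) - 119261 = (304 + (-3 - 40898 + 29282)) - 119261 = (304 - 11619) - 119261 = -11315 - 119261 = -130576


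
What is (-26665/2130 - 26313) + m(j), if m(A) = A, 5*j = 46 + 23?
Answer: -56043961/2130 ≈ -26312.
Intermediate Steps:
j = 69/5 (j = (46 + 23)/5 = (⅕)*69 = 69/5 ≈ 13.800)
(-26665/2130 - 26313) + m(j) = (-26665/2130 - 26313) + 69/5 = (-26665*1/2130 - 26313) + 69/5 = (-5333/426 - 26313) + 69/5 = -11214671/426 + 69/5 = -56043961/2130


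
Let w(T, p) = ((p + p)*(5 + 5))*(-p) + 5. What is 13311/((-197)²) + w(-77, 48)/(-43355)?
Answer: 473044616/336512839 ≈ 1.4057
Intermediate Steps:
w(T, p) = 5 - 20*p² (w(T, p) = ((2*p)*10)*(-p) + 5 = (20*p)*(-p) + 5 = -20*p² + 5 = 5 - 20*p²)
13311/((-197)²) + w(-77, 48)/(-43355) = 13311/((-197)²) + (5 - 20*48²)/(-43355) = 13311/38809 + (5 - 20*2304)*(-1/43355) = 13311*(1/38809) + (5 - 46080)*(-1/43355) = 13311/38809 - 46075*(-1/43355) = 13311/38809 + 9215/8671 = 473044616/336512839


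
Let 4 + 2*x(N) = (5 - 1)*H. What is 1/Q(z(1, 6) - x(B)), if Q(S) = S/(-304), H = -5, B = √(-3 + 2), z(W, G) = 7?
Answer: -16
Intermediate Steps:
B = I (B = √(-1) = I ≈ 1.0*I)
x(N) = -12 (x(N) = -2 + ((5 - 1)*(-5))/2 = -2 + (4*(-5))/2 = -2 + (½)*(-20) = -2 - 10 = -12)
Q(S) = -S/304 (Q(S) = S*(-1/304) = -S/304)
1/Q(z(1, 6) - x(B)) = 1/(-(7 - 1*(-12))/304) = 1/(-(7 + 12)/304) = 1/(-1/304*19) = 1/(-1/16) = -16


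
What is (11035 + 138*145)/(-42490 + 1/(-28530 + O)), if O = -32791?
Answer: -1903710445/2605529291 ≈ -0.73064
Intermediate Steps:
(11035 + 138*145)/(-42490 + 1/(-28530 + O)) = (11035 + 138*145)/(-42490 + 1/(-28530 - 32791)) = (11035 + 20010)/(-42490 + 1/(-61321)) = 31045/(-42490 - 1/61321) = 31045/(-2605529291/61321) = 31045*(-61321/2605529291) = -1903710445/2605529291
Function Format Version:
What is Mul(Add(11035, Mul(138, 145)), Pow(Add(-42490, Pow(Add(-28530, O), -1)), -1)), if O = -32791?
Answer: Rational(-1903710445, 2605529291) ≈ -0.73064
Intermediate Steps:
Mul(Add(11035, Mul(138, 145)), Pow(Add(-42490, Pow(Add(-28530, O), -1)), -1)) = Mul(Add(11035, Mul(138, 145)), Pow(Add(-42490, Pow(Add(-28530, -32791), -1)), -1)) = Mul(Add(11035, 20010), Pow(Add(-42490, Pow(-61321, -1)), -1)) = Mul(31045, Pow(Add(-42490, Rational(-1, 61321)), -1)) = Mul(31045, Pow(Rational(-2605529291, 61321), -1)) = Mul(31045, Rational(-61321, 2605529291)) = Rational(-1903710445, 2605529291)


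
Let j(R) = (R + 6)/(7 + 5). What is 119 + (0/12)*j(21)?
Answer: 119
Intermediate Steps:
j(R) = 1/2 + R/12 (j(R) = (6 + R)/12 = (6 + R)*(1/12) = 1/2 + R/12)
119 + (0/12)*j(21) = 119 + (0/12)*(1/2 + (1/12)*21) = 119 + (0*(1/12))*(1/2 + 7/4) = 119 + 0*(9/4) = 119 + 0 = 119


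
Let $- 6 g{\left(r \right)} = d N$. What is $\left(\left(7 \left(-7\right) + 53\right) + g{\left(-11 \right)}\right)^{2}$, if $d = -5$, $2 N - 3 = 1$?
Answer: $\frac{289}{9} \approx 32.111$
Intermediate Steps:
$N = 2$ ($N = \frac{3}{2} + \frac{1}{2} \cdot 1 = \frac{3}{2} + \frac{1}{2} = 2$)
$g{\left(r \right)} = \frac{5}{3}$ ($g{\left(r \right)} = - \frac{\left(-5\right) 2}{6} = \left(- \frac{1}{6}\right) \left(-10\right) = \frac{5}{3}$)
$\left(\left(7 \left(-7\right) + 53\right) + g{\left(-11 \right)}\right)^{2} = \left(\left(7 \left(-7\right) + 53\right) + \frac{5}{3}\right)^{2} = \left(\left(-49 + 53\right) + \frac{5}{3}\right)^{2} = \left(4 + \frac{5}{3}\right)^{2} = \left(\frac{17}{3}\right)^{2} = \frac{289}{9}$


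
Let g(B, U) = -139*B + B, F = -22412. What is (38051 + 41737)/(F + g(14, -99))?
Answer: -19947/6086 ≈ -3.2775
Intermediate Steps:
g(B, U) = -138*B
(38051 + 41737)/(F + g(14, -99)) = (38051 + 41737)/(-22412 - 138*14) = 79788/(-22412 - 1932) = 79788/(-24344) = 79788*(-1/24344) = -19947/6086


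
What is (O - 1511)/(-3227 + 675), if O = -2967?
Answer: 2239/1276 ≈ 1.7547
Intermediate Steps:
(O - 1511)/(-3227 + 675) = (-2967 - 1511)/(-3227 + 675) = -4478/(-2552) = -4478*(-1/2552) = 2239/1276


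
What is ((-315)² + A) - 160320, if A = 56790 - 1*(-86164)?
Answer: 81859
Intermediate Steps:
A = 142954 (A = 56790 + 86164 = 142954)
((-315)² + A) - 160320 = ((-315)² + 142954) - 160320 = (99225 + 142954) - 160320 = 242179 - 160320 = 81859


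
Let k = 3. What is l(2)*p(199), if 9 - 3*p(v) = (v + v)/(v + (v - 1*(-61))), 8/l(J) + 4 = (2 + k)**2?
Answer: 29864/28917 ≈ 1.0327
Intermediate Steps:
l(J) = 8/21 (l(J) = 8/(-4 + (2 + 3)**2) = 8/(-4 + 5**2) = 8/(-4 + 25) = 8/21)
p(v) = 3 - 2*v/(3*(61 + 2*v)) (p(v) = 3 - (v + v)/(3*(v + (v - 1*(-61)))) = 3 - 2*v/(3*(v + (v + 61))) = 3 - 2*v/(3*(v + (61 + v))) = 3 - 2*v/(3*(61 + 2*v)))
l(2)*p(199) = 8*((549 + 16*199)/(3*(61 + 2*199)))/21 = 8*((549 + 3184)/(3*(61 + 398)))/21 = 8*((1/3)*3733/459)/21 = 8*((1/3)*(1/459)*3733)/21 = (8/21)*(3733/1377) = 29864/28917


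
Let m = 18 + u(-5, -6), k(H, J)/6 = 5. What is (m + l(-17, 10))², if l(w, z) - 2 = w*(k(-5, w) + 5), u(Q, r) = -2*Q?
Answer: 319225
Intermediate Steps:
k(H, J) = 30 (k(H, J) = 6*5 = 30)
l(w, z) = 2 + 35*w (l(w, z) = 2 + w*(30 + 5) = 2 + w*35 = 2 + 35*w)
m = 28 (m = 18 - 2*(-5) = 18 + 10 = 28)
(m + l(-17, 10))² = (28 + (2 + 35*(-17)))² = (28 + (2 - 595))² = (28 - 593)² = (-565)² = 319225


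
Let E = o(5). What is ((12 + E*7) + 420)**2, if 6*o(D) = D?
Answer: 6901129/36 ≈ 1.9170e+5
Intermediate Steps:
o(D) = D/6
E = 5/6 (E = (1/6)*5 = 5/6 ≈ 0.83333)
((12 + E*7) + 420)**2 = ((12 + (5/6)*7) + 420)**2 = ((12 + 35/6) + 420)**2 = (107/6 + 420)**2 = (2627/6)**2 = 6901129/36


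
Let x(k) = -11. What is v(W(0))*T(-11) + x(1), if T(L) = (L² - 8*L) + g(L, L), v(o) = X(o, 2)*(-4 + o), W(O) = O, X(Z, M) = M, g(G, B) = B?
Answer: -1595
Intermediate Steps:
v(o) = -8 + 2*o (v(o) = 2*(-4 + o) = -8 + 2*o)
T(L) = L² - 7*L (T(L) = (L² - 8*L) + L = L² - 7*L)
v(W(0))*T(-11) + x(1) = (-8 + 2*0)*(-11*(-7 - 11)) - 11 = (-8 + 0)*(-11*(-18)) - 11 = -8*198 - 11 = -1584 - 11 = -1595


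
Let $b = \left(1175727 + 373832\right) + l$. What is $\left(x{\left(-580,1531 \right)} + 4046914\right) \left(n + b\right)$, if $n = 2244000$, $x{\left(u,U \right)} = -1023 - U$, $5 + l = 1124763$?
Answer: $19891444542120$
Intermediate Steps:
$l = 1124758$ ($l = -5 + 1124763 = 1124758$)
$b = 2674317$ ($b = \left(1175727 + 373832\right) + 1124758 = 1549559 + 1124758 = 2674317$)
$\left(x{\left(-580,1531 \right)} + 4046914\right) \left(n + b\right) = \left(\left(-1023 - 1531\right) + 4046914\right) \left(2244000 + 2674317\right) = \left(\left(-1023 - 1531\right) + 4046914\right) 4918317 = \left(-2554 + 4046914\right) 4918317 = 4044360 \cdot 4918317 = 19891444542120$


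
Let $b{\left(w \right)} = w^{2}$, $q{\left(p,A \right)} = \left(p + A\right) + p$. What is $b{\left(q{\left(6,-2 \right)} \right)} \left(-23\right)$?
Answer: $-2300$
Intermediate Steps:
$q{\left(p,A \right)} = A + 2 p$ ($q{\left(p,A \right)} = \left(A + p\right) + p = A + 2 p$)
$b{\left(q{\left(6,-2 \right)} \right)} \left(-23\right) = \left(-2 + 2 \cdot 6\right)^{2} \left(-23\right) = \left(-2 + 12\right)^{2} \left(-23\right) = 10^{2} \left(-23\right) = 100 \left(-23\right) = -2300$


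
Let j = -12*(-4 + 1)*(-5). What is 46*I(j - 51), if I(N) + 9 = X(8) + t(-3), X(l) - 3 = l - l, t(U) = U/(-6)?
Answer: -253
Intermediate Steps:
t(U) = -U/6 (t(U) = U*(-1/6) = -U/6)
X(l) = 3 (X(l) = 3 + (l - l) = 3 + 0 = 3)
j = -180 (j = -12*(-3)*(-5) = -3*(-12)*(-5) = 36*(-5) = -180)
I(N) = -11/2 (I(N) = -9 + (3 - 1/6*(-3)) = -9 + (3 + 1/2) = -9 + 7/2 = -11/2)
46*I(j - 51) = 46*(-11/2) = -253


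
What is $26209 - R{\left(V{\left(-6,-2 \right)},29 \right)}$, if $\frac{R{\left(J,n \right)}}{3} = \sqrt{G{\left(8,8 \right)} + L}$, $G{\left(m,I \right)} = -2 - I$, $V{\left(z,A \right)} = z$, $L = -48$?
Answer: $26209 - 3 i \sqrt{58} \approx 26209.0 - 22.847 i$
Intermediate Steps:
$R{\left(J,n \right)} = 3 i \sqrt{58}$ ($R{\left(J,n \right)} = 3 \sqrt{\left(-2 - 8\right) - 48} = 3 \sqrt{-10 - 48} = 3 \sqrt{-58} = 3 i \sqrt{58}$)
$26209 - R{\left(V{\left(-6,-2 \right)},29 \right)} = 26209 - 3 i \sqrt{58}$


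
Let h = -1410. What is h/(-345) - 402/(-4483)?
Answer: 430648/103109 ≈ 4.1766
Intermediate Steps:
h/(-345) - 402/(-4483) = -1410/(-345) - 402/(-4483) = -1410*(-1/345) - 402*(-1/4483) = 94/23 + 402/4483 = 430648/103109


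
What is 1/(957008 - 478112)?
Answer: 1/478896 ≈ 2.0881e-6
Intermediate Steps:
1/(957008 - 478112) = 1/478896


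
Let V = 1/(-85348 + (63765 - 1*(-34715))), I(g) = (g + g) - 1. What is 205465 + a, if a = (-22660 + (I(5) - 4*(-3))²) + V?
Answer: 2406386473/13132 ≈ 1.8325e+5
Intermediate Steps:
I(g) = -1 + 2*g (I(g) = 2*g - 1 = -1 + 2*g)
V = 1/13132 (V = 1/(-85348 + (63765 + 34715)) = 1/(-85348 + 98480) = 1/13132 ≈ 7.6150e-5)
a = -291779907/13132 (a = (-22660 + ((-1 + 2*5) - 4*(-3))²) + 1/13132 = (-22660 + ((-1 + 10) + 12)²) + 1/13132 = (-22660 + (9 + 12)²) + 1/13132 = (-22660 + 21²) + 1/13132 = (-22660 + 441) + 1/13132 = -22219 + 1/13132 = -291779907/13132 ≈ -22219.)
205465 + a = 205465 - 291779907/13132 = 2406386473/13132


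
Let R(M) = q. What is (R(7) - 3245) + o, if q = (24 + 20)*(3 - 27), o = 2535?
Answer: -1766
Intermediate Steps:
q = -1056 (q = 44*(-24) = -1056)
R(M) = -1056
(R(7) - 3245) + o = (-1056 - 3245) + 2535 = -4301 + 2535 = -1766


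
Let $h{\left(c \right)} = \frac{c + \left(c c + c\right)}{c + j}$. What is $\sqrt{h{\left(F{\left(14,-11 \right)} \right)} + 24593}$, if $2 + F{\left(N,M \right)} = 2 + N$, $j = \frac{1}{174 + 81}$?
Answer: $\frac{\sqrt{313814919833}}{3571} \approx 156.87$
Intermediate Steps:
$j = \frac{1}{255} \approx 0.0039216$
$F{\left(N,M \right)} = N$ ($F{\left(N,M \right)} = -2 + \left(2 + N\right) = N$)
$h{\left(c \right)} = \frac{c^{2} + 2 c}{\frac{1}{255} + c}$ ($h{\left(c \right)} = \frac{c + \left(c c + c\right)}{c + \frac{1}{255}} = \frac{c + \left(c^{2} + c\right)}{\frac{1}{255} + c} = \frac{c + \left(c + c^{2}\right)}{\frac{1}{255} + c} = \frac{c^{2} + 2 c}{\frac{1}{255} + c}$)
$\sqrt{h{\left(F{\left(14,-11 \right)} \right)} + 24593} = \sqrt{255 \cdot 14 \frac{1}{1 + 255 \cdot 14} \left(2 + 14\right) + 24593} = \sqrt{255 \cdot 14 \frac{1}{1 + 3570} \cdot 16 + 24593} = \sqrt{255 \cdot 14 \cdot \frac{1}{3571} \cdot 16 + 24593} = \sqrt{\frac{57120}{3571} + 24593} = \sqrt{\frac{87878723}{3571}} = \frac{\sqrt{313814919833}}{3571}$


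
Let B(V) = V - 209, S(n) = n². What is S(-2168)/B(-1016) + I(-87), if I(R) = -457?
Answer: -5260049/1225 ≈ -4293.9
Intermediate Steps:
B(V) = -209 + V
S(-2168)/B(-1016) + I(-87) = (-2168)²/(-209 - 1016) - 457 = 4700224/(-1225) - 457 = 4700224*(-1/1225) - 457 = -4700224/1225 - 457 = -5260049/1225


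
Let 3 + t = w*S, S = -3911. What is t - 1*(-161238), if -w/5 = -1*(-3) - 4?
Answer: 141680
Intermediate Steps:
w = 5 (w = -5*(-1*(-3) - 4) = -5*(3 - 4) = -5*(-1) = 5)
t = -19558 (t = -3 + 5*(-3911) = -3 - 19555 = -19558)
t - 1*(-161238) = -19558 - 1*(-161238) = -19558 + 161238 = 141680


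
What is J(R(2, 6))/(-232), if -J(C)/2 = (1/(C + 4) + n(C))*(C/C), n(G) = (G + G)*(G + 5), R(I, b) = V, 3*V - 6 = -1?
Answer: 3427/17748 ≈ 0.19309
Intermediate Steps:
V = 5/3 (V = 2 + (⅓)*(-1) = 2 - ⅓ = 5/3 ≈ 1.6667)
R(I, b) = 5/3
n(G) = 2*G*(5 + G) (n(G) = (2*G)*(5 + G) = 2*G*(5 + G))
J(C) = -2/(4 + C) - 4*C*(5 + C) (J(C) = -2*(1/(C + 4) + 2*C*(5 + C))*C/C = -2*(1/(4 + C) + 2*C*(5 + C)) = -2/(4 + C) - 4*C*(5 + C))
J(R(2, 6))/(-232) = (2*(-1 - 40*5/3 - 18*(5/3)² - 2*(5/3)³)/(4 + 5/3))/(-232) = (2*(-1 - 200/3 - 18*25/9 - 2*125/27)/(17/3))*(-1/232) = (2*(3/17)*(-1 - 200/3 - 50 - 250/27))*(-1/232) = (2*(3/17)*(-3427/27))*(-1/232) = -6854/153*(-1/232) = 3427/17748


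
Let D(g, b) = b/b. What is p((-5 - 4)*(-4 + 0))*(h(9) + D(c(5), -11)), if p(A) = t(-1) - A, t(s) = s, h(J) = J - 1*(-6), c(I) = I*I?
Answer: -592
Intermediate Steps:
c(I) = I**2
h(J) = 6 + J (h(J) = J + 6 = 6 + J)
D(g, b) = 1
p(A) = -1 - A
p((-5 - 4)*(-4 + 0))*(h(9) + D(c(5), -11)) = (-1 - (-5 - 4)*(-4 + 0))*((6 + 9) + 1) = (-1 - (-9)*(-4))*(15 + 1) = (-1 - 1*36)*16 = (-1 - 36)*16 = -37*16 = -592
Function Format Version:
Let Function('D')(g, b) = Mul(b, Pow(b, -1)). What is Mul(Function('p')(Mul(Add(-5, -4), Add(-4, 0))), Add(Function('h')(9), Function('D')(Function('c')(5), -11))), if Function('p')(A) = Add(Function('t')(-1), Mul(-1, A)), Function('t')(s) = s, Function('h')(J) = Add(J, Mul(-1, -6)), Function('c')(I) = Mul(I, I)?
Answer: -592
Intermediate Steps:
Function('c')(I) = Pow(I, 2)
Function('h')(J) = Add(6, J) (Function('h')(J) = Add(J, 6) = Add(6, J))
Function('D')(g, b) = 1
Function('p')(A) = Add(-1, Mul(-1, A))
Mul(Function('p')(Mul(Add(-5, -4), Add(-4, 0))), Add(Function('h')(9), Function('D')(Function('c')(5), -11))) = Mul(Add(-1, Mul(-1, Mul(Add(-5, -4), Add(-4, 0)))), Add(Add(6, 9), 1)) = Mul(Add(-1, Mul(-1, Mul(-9, -4))), Add(15, 1)) = Mul(Add(-1, Mul(-1, 36)), 16) = Mul(Add(-1, -36), 16) = Mul(-37, 16) = -592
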